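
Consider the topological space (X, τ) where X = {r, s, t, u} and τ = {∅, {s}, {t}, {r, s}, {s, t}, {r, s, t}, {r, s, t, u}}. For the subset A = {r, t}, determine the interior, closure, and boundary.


int(A) = {t}, cl(A) = {r, t, u}, ∂A = {r, u}.

Closed sets in (X, τ) are complements of opens:
  closed(X, τ) = {∅, {u}, {r, u}, {t, u}, {r, s, u}, {r, t, u}, {r, s, t, u}}.
int(A) = ⋃ {U ∈ τ : U ⊆ A}. Opens contained in A: ∅, {t}.
Taking the union of these: int(A) = {t}.
cl(A) = ⋂ {C closed : A ⊆ C}. Closed sets containing A: {r, t, u}, {r, s, t, u}.
Intersecting these: cl(A) = {r, t, u}.
∂A = cl(A) ∖ int(A) = {r, t, u} ∖ {t} = {r, u}.


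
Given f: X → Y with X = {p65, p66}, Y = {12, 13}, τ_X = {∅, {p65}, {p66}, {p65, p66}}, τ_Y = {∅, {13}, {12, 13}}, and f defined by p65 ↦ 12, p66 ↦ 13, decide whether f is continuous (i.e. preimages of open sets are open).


f IS continuous.

Compute f^{-1}(U) for each U ∈ τ_Y:
  U = ∅: f^{-1}(U) = ∅ ∈ τ_X ✓.
  U = {13}: f^{-1}(U) = {p66} ∈ τ_X ✓.
  U = {12, 13}: f^{-1}(U) = {p65, p66} ∈ τ_X ✓.
Every preimage lies in τ_X, so f IS continuous.


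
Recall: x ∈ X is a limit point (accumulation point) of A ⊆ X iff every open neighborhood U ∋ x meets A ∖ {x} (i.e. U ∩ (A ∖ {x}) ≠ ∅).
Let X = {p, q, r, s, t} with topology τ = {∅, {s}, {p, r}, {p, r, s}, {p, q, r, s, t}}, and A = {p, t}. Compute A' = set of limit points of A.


A' = {q, r, t}

For each x ∈ X, list the open sets U ∈ τ with x ∈ U, then check whether U ∩ (A ∖ {x}) ≠ ∅ for every such U.
  x = p: open {p, r} ∋ x has {p, r} ∩ (A ∖ {p}) = ∅, so x is NOT a limit point.
  x = q: opens ∋ x are {p, q, r, s, t}; each meets A ∖ {q}, so x IS a limit point.
  x = r: opens ∋ x are {p, r}, {p, r, s}, {p, q, r, s, t}; each meets A ∖ {r}, so x IS a limit point.
  x = s: open {s} ∋ x has {s} ∩ (A ∖ {s}) = ∅, so x is NOT a limit point.
  x = t: opens ∋ x are {p, q, r, s, t}; each meets A ∖ {t}, so x IS a limit point.
Collecting: A' = {q, r, t}.


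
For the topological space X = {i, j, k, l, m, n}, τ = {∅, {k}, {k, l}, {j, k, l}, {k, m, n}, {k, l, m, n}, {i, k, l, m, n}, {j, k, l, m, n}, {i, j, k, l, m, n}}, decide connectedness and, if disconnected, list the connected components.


(X, τ) is connected.

Find clopen sets (U ∈ τ with X ∖ U ∈ τ):
  U = ∅, X ∖ U = {i, j, k, l, m, n} — both open, so U is clopen.
  U = {i, j, k, l, m, n}, X ∖ U = ∅ — both open, so U is clopen.
Only trivial clopens (∅ and X) exist, so (X, τ) is connected.
Compute connected components by grouping points that agree on all clopens:
  component: {i, j, k, l, m, n}


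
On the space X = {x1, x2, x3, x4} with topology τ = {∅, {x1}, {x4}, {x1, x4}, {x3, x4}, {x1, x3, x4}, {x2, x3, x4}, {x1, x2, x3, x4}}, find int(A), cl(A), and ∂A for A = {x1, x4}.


int(A) = {x1, x4}, cl(A) = {x1, x2, x3, x4}, ∂A = {x2, x3}.

Closed sets in (X, τ) are complements of opens:
  closed(X, τ) = {∅, {x1}, {x2}, {x1, x2}, {x2, x3}, {x1, x2, x3}, {x2, x3, x4}, {x1, x2, x3, x4}}.
int(A) = ⋃ {U ∈ τ : U ⊆ A}. Opens contained in A: ∅, {x1}, {x4}, {x1, x4}.
Taking the union of these: int(A) = {x1, x4}.
cl(A) = ⋂ {C closed : A ⊆ C}. Closed sets containing A: {x1, x2, x3, x4}.
Intersecting these: cl(A) = {x1, x2, x3, x4}.
∂A = cl(A) ∖ int(A) = {x1, x2, x3, x4} ∖ {x1, x4} = {x2, x3}.


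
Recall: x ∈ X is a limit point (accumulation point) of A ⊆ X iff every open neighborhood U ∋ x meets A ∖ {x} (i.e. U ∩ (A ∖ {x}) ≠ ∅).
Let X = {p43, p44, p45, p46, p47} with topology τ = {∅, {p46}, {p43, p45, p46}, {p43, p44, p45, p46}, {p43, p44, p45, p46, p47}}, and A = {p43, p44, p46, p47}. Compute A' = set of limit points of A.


A' = {p43, p44, p45, p47}

For each x ∈ X, list the open sets U ∈ τ with x ∈ U, then check whether U ∩ (A ∖ {x}) ≠ ∅ for every such U.
  x = p43: opens ∋ x are {p43, p45, p46}, {p43, p44, p45, p46}, {p43, p44, p45, p46, p47}; each meets A ∖ {p43}, so x IS a limit point.
  x = p44: opens ∋ x are {p43, p44, p45, p46}, {p43, p44, p45, p46, p47}; each meets A ∖ {p44}, so x IS a limit point.
  x = p45: opens ∋ x are {p43, p45, p46}, {p43, p44, p45, p46}, {p43, p44, p45, p46, p47}; each meets A ∖ {p45}, so x IS a limit point.
  x = p46: open {p46} ∋ x has {p46} ∩ (A ∖ {p46}) = ∅, so x is NOT a limit point.
  x = p47: opens ∋ x are {p43, p44, p45, p46, p47}; each meets A ∖ {p47}, so x IS a limit point.
Collecting: A' = {p43, p44, p45, p47}.


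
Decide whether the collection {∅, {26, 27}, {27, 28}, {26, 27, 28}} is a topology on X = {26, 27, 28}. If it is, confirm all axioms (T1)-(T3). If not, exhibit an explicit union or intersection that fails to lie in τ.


τ is NOT a topology on X.

Axiom (T1): ∅ ∈ τ? Yes; X ∈ τ? Yes.
Axiom (T2/T3): check pairwise unions and intersections of members of τ.
Counterexample for (T3): {26, 27} ∩ {27, 28} = {27} ∉ τ. Therefore τ is NOT a topology.


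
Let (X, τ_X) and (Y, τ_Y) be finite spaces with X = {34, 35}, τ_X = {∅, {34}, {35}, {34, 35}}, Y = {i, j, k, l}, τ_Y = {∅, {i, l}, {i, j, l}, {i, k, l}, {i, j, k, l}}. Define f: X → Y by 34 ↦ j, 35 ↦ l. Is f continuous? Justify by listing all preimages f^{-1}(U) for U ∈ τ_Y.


f IS continuous.

Compute f^{-1}(U) for each U ∈ τ_Y:
  U = ∅: f^{-1}(U) = ∅ ∈ τ_X ✓.
  U = {i, l}: f^{-1}(U) = {35} ∈ τ_X ✓.
  U = {i, j, l}: f^{-1}(U) = {34, 35} ∈ τ_X ✓.
  U = {i, k, l}: f^{-1}(U) = {35} ∈ τ_X ✓.
  U = {i, j, k, l}: f^{-1}(U) = {34, 35} ∈ τ_X ✓.
Every preimage lies in τ_X, so f IS continuous.


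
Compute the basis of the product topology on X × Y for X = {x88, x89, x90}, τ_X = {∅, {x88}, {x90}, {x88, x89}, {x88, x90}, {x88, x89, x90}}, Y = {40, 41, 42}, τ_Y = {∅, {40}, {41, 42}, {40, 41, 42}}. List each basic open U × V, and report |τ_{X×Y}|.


Basis B = {∅ × ∅, {x88} × {40}, {x90} × {40}, {x88, x89} × {40}, {x88, x90} × {40}, {x88} × {41, 42}, {x90} × {41, 42}, {x88} × {40, 41, 42}, {x88, x89, x90} × {40}, {x90} × {40, 41, 42}, {x88, x89} × {41, 42}, {x88, x90} × {41, 42}, {x88, x89} × {40, 41, 42}, {x88, x90} × {40, 41, 42}, {x88, x89, x90} × {41, 42}, {x88, x89, x90} × {40, 41, 42}}; |τ_{X×Y}| = 36.

Enumerate products U × V with U ∈ τ_X, V ∈ τ_Y (deduplicated):
  ∅ × ∅ = {} (∅)
  {x88} × {40} = {(x88,40)}
  {x90} × {40} = {(x90,40)}
  {x88, x89} × {40} = {(x88,40), (x89,40)}
  {x88, x90} × {40} = {(x88,40), (x90,40)}
  {x88} × {41, 42} = {(x88,41), (x88,42)}
  {x90} × {41, 42} = {(x90,41), (x90,42)}
  {x88} × {40, 41, 42} = {(x88,40), (x88,41), (x88,42)}
  {x88, x89, x90} × {40} = {(x88,40), (x89,40), (x90,40)}
  {x90} × {40, 41, 42} = {(x90,40), (x90,41), (x90,42)}
  {x88, x89} × {41, 42} = {(x88,41), (x88,42), (x89,41), (x89,42)}
  {x88, x90} × {41, 42} = {(x88,41), (x88,42), (x90,41), (x90,42)}
  {x88, x89} × {40, 41, 42} = {(x88,40), (x88,41), (x88,42), (x89,40), (x89,41), (x89,42)}
  {x88, x90} × {40, 41, 42} = {(x88,40), (x88,41), (x88,42), (x90,40), (x90,41), (x90,42)}
  {x88, x89, x90} × {41, 42} = {(x88,41), (x88,42), (x89,41), (x89,42), (x90,41), (x90,42)}
  {x88, x89, x90} × {40, 41, 42} = {(x88,40), (x88,41), (x88,42), (x89,40), (x89,41), (x89,42), (x90,40), (x90,41), (x90,42)}
These 16 distinct sets form the basis B.
Close under arbitrary unions to get τ_{X×Y}; counting gives |τ_{X×Y}| = 36.


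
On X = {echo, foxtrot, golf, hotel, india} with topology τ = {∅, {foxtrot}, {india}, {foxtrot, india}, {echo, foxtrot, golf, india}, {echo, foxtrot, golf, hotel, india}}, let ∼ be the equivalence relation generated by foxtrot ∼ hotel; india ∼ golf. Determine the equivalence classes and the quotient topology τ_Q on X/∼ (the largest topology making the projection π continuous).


X/∼ = {[echo], [foxtrot=hotel], [golf=india]}; |τ_Q| = 2.

Equivalence classes: [echo], [foxtrot=hotel], [golf=india].
Quotient map π: X → X/∼ sends echo ↦ [echo], foxtrot ↦ [foxtrot=hotel], golf ↦ [golf=india], hotel ↦ [foxtrot=hotel], india ↦ [golf=india].
For each subset V ⊆ X/∼, compute π^{-1}(V) ⊆ X and check whether π^{-1}(V) ∈ τ. V is open in τ_Q iff π^{-1}(V) ∈ τ.
  V = {}: π^{-1}(V) = ∅ ∈ τ ✓.
  V = {[echo]}: π^{-1}(V) = {echo} ∉ τ ✗.
  V = {[foxtrot=hotel]}: π^{-1}(V) = {foxtrot, hotel} ∉ τ ✗.
  V = {[echo], [foxtrot=hotel]}: π^{-1}(V) = {echo, foxtrot, hotel} ∉ τ ✗.
  V = {[golf=india]}: π^{-1}(V) = {golf, india} ∉ τ ✗.
  V = {[echo], [golf=india]}: π^{-1}(V) = {echo, golf, india} ∉ τ ✗.
  V = {[foxtrot=hotel], [golf=india]}: π^{-1}(V) = {foxtrot, golf, hotel, india} ∉ τ ✗.
  V = {[echo], [foxtrot=hotel], [golf=india]}: π^{-1}(V) = {echo, foxtrot, golf, hotel, india} ∈ τ ✓.
Open sets in the quotient: τ_Q = {{}, {[echo], [foxtrot=hotel], [golf=india]}} (2 elements).


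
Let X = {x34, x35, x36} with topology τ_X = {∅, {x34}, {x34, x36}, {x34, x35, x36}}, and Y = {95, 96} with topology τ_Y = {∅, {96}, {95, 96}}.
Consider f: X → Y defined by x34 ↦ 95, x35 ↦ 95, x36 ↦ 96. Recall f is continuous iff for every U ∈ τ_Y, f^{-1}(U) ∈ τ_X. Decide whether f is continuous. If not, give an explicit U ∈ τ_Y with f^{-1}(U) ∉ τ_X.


f is NOT continuous.

Compute f^{-1}(U) for each U ∈ τ_Y:
  U = ∅: f^{-1}(U) = ∅ ∈ τ_X ✓.
  U = {96}: f^{-1}(U) = {x36} ∉ τ_X ✗.
  U = {95, 96}: f^{-1}(U) = {x34, x35, x36} ∈ τ_X ✓.
Found U = {96} with f^{-1}(U) = {x36} not in τ_X. Therefore f is NOT continuous.


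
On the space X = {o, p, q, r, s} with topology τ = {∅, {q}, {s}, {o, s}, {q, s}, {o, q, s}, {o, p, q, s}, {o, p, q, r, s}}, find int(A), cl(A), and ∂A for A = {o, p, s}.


int(A) = {o, s}, cl(A) = {o, p, r, s}, ∂A = {p, r}.

Closed sets in (X, τ) are complements of opens:
  closed(X, τ) = {∅, {r}, {p, r}, {o, p, r}, {p, q, r}, {o, p, q, r}, {o, p, r, s}, {o, p, q, r, s}}.
int(A) = ⋃ {U ∈ τ : U ⊆ A}. Opens contained in A: ∅, {s}, {o, s}.
Taking the union of these: int(A) = {o, s}.
cl(A) = ⋂ {C closed : A ⊆ C}. Closed sets containing A: {o, p, r, s}, {o, p, q, r, s}.
Intersecting these: cl(A) = {o, p, r, s}.
∂A = cl(A) ∖ int(A) = {o, p, r, s} ∖ {o, s} = {p, r}.


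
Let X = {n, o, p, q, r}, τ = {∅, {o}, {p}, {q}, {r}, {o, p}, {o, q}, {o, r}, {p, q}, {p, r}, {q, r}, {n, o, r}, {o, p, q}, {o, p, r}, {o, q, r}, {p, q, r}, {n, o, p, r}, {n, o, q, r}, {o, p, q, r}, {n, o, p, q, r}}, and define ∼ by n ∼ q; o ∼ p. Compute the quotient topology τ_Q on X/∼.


X/∼ = {[n=q], [o=p], [r]}; |τ_Q| = 5.

Equivalence classes: [n=q], [o=p], [r].
Quotient map π: X → X/∼ sends n ↦ [n=q], o ↦ [o=p], p ↦ [o=p], q ↦ [n=q], r ↦ [r].
For each subset V ⊆ X/∼, compute π^{-1}(V) ⊆ X and check whether π^{-1}(V) ∈ τ. V is open in τ_Q iff π^{-1}(V) ∈ τ.
  V = {}: π^{-1}(V) = ∅ ∈ τ ✓.
  V = {[n=q]}: π^{-1}(V) = {n, q} ∉ τ ✗.
  V = {[o=p]}: π^{-1}(V) = {o, p} ∈ τ ✓.
  V = {[n=q], [o=p]}: π^{-1}(V) = {n, o, p, q} ∉ τ ✗.
  V = {[r]}: π^{-1}(V) = {r} ∈ τ ✓.
  V = {[n=q], [r]}: π^{-1}(V) = {n, q, r} ∉ τ ✗.
  V = {[o=p], [r]}: π^{-1}(V) = {o, p, r} ∈ τ ✓.
  V = {[n=q], [o=p], [r]}: π^{-1}(V) = {n, o, p, q, r} ∈ τ ✓.
Open sets in the quotient: τ_Q = {{}, {[o=p]}, {[r]}, {[o=p], [r]}, {[n=q], [o=p], [r]}} (5 elements).


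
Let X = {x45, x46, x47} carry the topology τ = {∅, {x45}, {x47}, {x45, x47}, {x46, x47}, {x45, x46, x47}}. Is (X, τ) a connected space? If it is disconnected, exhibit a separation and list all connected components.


(X, τ) is disconnected; components = [{x45}, {x46, x47}].

Find clopen sets (U ∈ τ with X ∖ U ∈ τ):
  U = ∅, X ∖ U = {x45, x46, x47} — both open, so U is clopen.
  U = {x45}, X ∖ U = {x46, x47} — both open, so U is clopen.
  U = {x46, x47}, X ∖ U = {x45} — both open, so U is clopen.
  U = {x45, x46, x47}, X ∖ U = ∅ — both open, so U is clopen.
Nontrivial clopen(s) exist: e.g. {x46, x47}. So (X, τ) is disconnected.
Compute connected components by grouping points that agree on all clopens:
  component: {x45}
  component: {x46, x47}


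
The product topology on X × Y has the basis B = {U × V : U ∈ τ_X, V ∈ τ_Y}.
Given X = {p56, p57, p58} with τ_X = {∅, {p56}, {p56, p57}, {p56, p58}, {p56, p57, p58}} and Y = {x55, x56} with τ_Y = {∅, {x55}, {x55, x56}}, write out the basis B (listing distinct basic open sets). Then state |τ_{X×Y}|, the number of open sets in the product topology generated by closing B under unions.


Basis B = {∅ × ∅, {p56} × {x55}, {p56} × {x55, x56}, {p56, p57} × {x55}, {p56, p58} × {x55}, {p56, p57, p58} × {x55}, {p56, p57} × {x55, x56}, {p56, p58} × {x55, x56}, {p56, p57, p58} × {x55, x56}}; |τ_{X×Y}| = 14.

Enumerate products U × V with U ∈ τ_X, V ∈ τ_Y (deduplicated):
  ∅ × ∅ = {} (∅)
  {p56} × {x55} = {(p56,x55)}
  {p56} × {x55, x56} = {(p56,x55), (p56,x56)}
  {p56, p57} × {x55} = {(p56,x55), (p57,x55)}
  {p56, p58} × {x55} = {(p56,x55), (p58,x55)}
  {p56, p57, p58} × {x55} = {(p56,x55), (p57,x55), (p58,x55)}
  {p56, p57} × {x55, x56} = {(p56,x55), (p56,x56), (p57,x55), (p57,x56)}
  {p56, p58} × {x55, x56} = {(p56,x55), (p56,x56), (p58,x55), (p58,x56)}
  {p56, p57, p58} × {x55, x56} = {(p56,x55), (p56,x56), (p57,x55), (p57,x56), (p58,x55), (p58,x56)}
These 9 distinct sets form the basis B.
Close under arbitrary unions to get τ_{X×Y}; counting gives |τ_{X×Y}| = 14.


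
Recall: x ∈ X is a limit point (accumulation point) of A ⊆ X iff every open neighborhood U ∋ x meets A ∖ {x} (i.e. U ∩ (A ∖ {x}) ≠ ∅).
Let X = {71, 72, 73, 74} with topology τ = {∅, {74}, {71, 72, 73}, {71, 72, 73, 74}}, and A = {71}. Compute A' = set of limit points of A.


A' = {72, 73}

For each x ∈ X, list the open sets U ∈ τ with x ∈ U, then check whether U ∩ (A ∖ {x}) ≠ ∅ for every such U.
  x = 71: open {71, 72, 73} ∋ x has {71, 72, 73} ∩ (A ∖ {71}) = ∅, so x is NOT a limit point.
  x = 72: opens ∋ x are {71, 72, 73}, {71, 72, 73, 74}; each meets A ∖ {72}, so x IS a limit point.
  x = 73: opens ∋ x are {71, 72, 73}, {71, 72, 73, 74}; each meets A ∖ {73}, so x IS a limit point.
  x = 74: open {74} ∋ x has {74} ∩ (A ∖ {74}) = ∅, so x is NOT a limit point.
Collecting: A' = {72, 73}.


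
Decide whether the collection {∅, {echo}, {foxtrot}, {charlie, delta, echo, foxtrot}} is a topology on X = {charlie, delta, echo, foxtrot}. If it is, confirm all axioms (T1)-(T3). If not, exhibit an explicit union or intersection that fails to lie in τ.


τ is NOT a topology on X.

Axiom (T1): ∅ ∈ τ? Yes; X ∈ τ? Yes.
Axiom (T2/T3): check pairwise unions and intersections of members of τ.
Counterexample for (T2): {echo} ∪ {foxtrot} = {echo, foxtrot} ∉ τ. Therefore τ is NOT a topology.


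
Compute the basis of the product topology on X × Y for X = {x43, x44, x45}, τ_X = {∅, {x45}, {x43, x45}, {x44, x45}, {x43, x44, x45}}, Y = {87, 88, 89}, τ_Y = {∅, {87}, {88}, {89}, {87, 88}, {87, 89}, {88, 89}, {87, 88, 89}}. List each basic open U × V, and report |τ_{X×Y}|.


Basis B = {∅ × ∅, {x45} × {87}, {x45} × {88}, {x45} × {89}, {x43, x45} × {87}, {x43, x45} × {88}, {x43, x45} × {89}, {x44, x45} × {87}, {x44, x45} × {88}, {x44, x45} × {89}, {x45} × {87, 88}, {x45} × {87, 89}, {x45} × {88, 89}, {x43, x44, x45} × {87}, {x43, x44, x45} × {88}, {x43, x44, x45} × {89}, {x45} × {87, 88, 89}, {x43, x45} × {87, 88}, {x43, x45} × {87, 89}, {x43, x45} × {88, 89}, {x44, x45} × {87, 88}, {x44, x45} × {87, 89}, {x44, x45} × {88, 89}, {x43, x45} × {87, 88, 89}, {x43, x44, x45} × {87, 88}, {x43, x44, x45} × {87, 89}, {x43, x44, x45} × {88, 89}, {x44, x45} × {87, 88, 89}, {x43, x44, x45} × {87, 88, 89}}; |τ_{X×Y}| = 125.

Enumerate products U × V with U ∈ τ_X, V ∈ τ_Y (deduplicated):
  ∅ × ∅ = {} (∅)
  {x45} × {87} = {(x45,87)}
  {x45} × {88} = {(x45,88)}
  {x45} × {89} = {(x45,89)}
  {x43, x45} × {87} = {(x43,87), (x45,87)}
  {x43, x45} × {88} = {(x43,88), (x45,88)}
  {x43, x45} × {89} = {(x43,89), (x45,89)}
  {x44, x45} × {87} = {(x44,87), (x45,87)}
  {x44, x45} × {88} = {(x44,88), (x45,88)}
  {x44, x45} × {89} = {(x44,89), (x45,89)}
  {x45} × {87, 88} = {(x45,87), (x45,88)}
  {x45} × {87, 89} = {(x45,87), (x45,89)}
  {x45} × {88, 89} = {(x45,88), (x45,89)}
  {x43, x44, x45} × {87} = {(x43,87), (x44,87), (x45,87)}
  {x43, x44, x45} × {88} = {(x43,88), (x44,88), (x45,88)}
  {x43, x44, x45} × {89} = {(x43,89), (x44,89), (x45,89)}
  {x45} × {87, 88, 89} = {(x45,87), (x45,88), (x45,89)}
  {x43, x45} × {87, 88} = {(x43,87), (x43,88), (x45,87), (x45,88)}
  {x43, x45} × {87, 89} = {(x43,87), (x43,89), (x45,87), (x45,89)}
  {x43, x45} × {88, 89} = {(x43,88), (x43,89), (x45,88), (x45,89)}
  {x44, x45} × {87, 88} = {(x44,87), (x44,88), (x45,87), (x45,88)}
  {x44, x45} × {87, 89} = {(x44,87), (x44,89), (x45,87), (x45,89)}
  {x44, x45} × {88, 89} = {(x44,88), (x44,89), (x45,88), (x45,89)}
  {x43, x45} × {87, 88, 89} = {(x43,87), (x43,88), (x43,89), (x45,87), (x45,88), (x45,89)}
  {x43, x44, x45} × {87, 88} = {(x43,87), (x43,88), (x44,87), (x44,88), (x45,87), (x45,88)}
  {x43, x44, x45} × {87, 89} = {(x43,87), (x43,89), (x44,87), (x44,89), (x45,87), (x45,89)}
  {x43, x44, x45} × {88, 89} = {(x43,88), (x43,89), (x44,88), (x44,89), (x45,88), (x45,89)}
  {x44, x45} × {87, 88, 89} = {(x44,87), (x44,88), (x44,89), (x45,87), (x45,88), (x45,89)}
  {x43, x44, x45} × {87, 88, 89} = {(x43,87), (x43,88), (x43,89), (x44,87), (x44,88), (x44,89), (x45,87), (x45,88), (x45,89)}
These 29 distinct sets form the basis B.
Close under arbitrary unions to get τ_{X×Y}; counting gives |τ_{X×Y}| = 125.


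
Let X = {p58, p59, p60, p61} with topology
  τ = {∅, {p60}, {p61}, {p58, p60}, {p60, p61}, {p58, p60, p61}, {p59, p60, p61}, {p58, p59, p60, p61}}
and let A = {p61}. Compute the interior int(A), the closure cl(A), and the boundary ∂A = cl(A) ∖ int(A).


int(A) = {p61}, cl(A) = {p59, p61}, ∂A = {p59}.

Closed sets in (X, τ) are complements of opens:
  closed(X, τ) = {∅, {p58}, {p59}, {p58, p59}, {p59, p61}, {p58, p59, p60}, {p58, p59, p61}, {p58, p59, p60, p61}}.
int(A) = ⋃ {U ∈ τ : U ⊆ A}. Opens contained in A: ∅, {p61}.
Taking the union of these: int(A) = {p61}.
cl(A) = ⋂ {C closed : A ⊆ C}. Closed sets containing A: {p59, p61}, {p58, p59, p61}, {p58, p59, p60, p61}.
Intersecting these: cl(A) = {p59, p61}.
∂A = cl(A) ∖ int(A) = {p59, p61} ∖ {p61} = {p59}.


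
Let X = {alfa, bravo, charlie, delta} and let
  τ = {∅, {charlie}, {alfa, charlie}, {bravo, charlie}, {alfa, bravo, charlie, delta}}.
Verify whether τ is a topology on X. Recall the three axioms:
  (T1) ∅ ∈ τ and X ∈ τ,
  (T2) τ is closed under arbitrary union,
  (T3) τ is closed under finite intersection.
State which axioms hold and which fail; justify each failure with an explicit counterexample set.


τ is NOT a topology on X.

Axiom (T1): ∅ ∈ τ? Yes; X ∈ τ? Yes.
Axiom (T2/T3): check pairwise unions and intersections of members of τ.
Counterexample for (T2): {alfa, charlie} ∪ {bravo, charlie} = {alfa, bravo, charlie} ∉ τ. Therefore τ is NOT a topology.


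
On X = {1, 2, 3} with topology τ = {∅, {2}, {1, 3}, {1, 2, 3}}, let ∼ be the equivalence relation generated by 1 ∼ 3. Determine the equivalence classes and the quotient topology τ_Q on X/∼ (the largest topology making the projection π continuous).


X/∼ = {[1=3], [2]}; |τ_Q| = 4.

Equivalence classes: [1=3], [2].
Quotient map π: X → X/∼ sends 1 ↦ [1=3], 2 ↦ [2], 3 ↦ [1=3].
For each subset V ⊆ X/∼, compute π^{-1}(V) ⊆ X and check whether π^{-1}(V) ∈ τ. V is open in τ_Q iff π^{-1}(V) ∈ τ.
  V = {}: π^{-1}(V) = ∅ ∈ τ ✓.
  V = {[1=3]}: π^{-1}(V) = {1, 3} ∈ τ ✓.
  V = {[2]}: π^{-1}(V) = {2} ∈ τ ✓.
  V = {[1=3], [2]}: π^{-1}(V) = {1, 2, 3} ∈ τ ✓.
Open sets in the quotient: τ_Q = {{}, {[1=3]}, {[2]}, {[1=3], [2]}} (4 elements).


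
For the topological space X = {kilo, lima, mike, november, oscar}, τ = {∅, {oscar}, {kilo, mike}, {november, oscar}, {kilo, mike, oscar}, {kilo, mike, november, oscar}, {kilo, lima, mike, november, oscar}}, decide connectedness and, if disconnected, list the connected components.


(X, τ) is connected.

Find clopen sets (U ∈ τ with X ∖ U ∈ τ):
  U = ∅, X ∖ U = {kilo, lima, mike, november, oscar} — both open, so U is clopen.
  U = {kilo, lima, mike, november, oscar}, X ∖ U = ∅ — both open, so U is clopen.
Only trivial clopens (∅ and X) exist, so (X, τ) is connected.
Compute connected components by grouping points that agree on all clopens:
  component: {kilo, lima, mike, november, oscar}


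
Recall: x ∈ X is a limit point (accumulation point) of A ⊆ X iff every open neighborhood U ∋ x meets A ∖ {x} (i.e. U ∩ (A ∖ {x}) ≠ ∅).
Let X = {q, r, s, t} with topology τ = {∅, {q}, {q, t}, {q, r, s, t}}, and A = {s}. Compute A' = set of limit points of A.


A' = {r}

For each x ∈ X, list the open sets U ∈ τ with x ∈ U, then check whether U ∩ (A ∖ {x}) ≠ ∅ for every such U.
  x = q: open {q} ∋ x has {q} ∩ (A ∖ {q}) = ∅, so x is NOT a limit point.
  x = r: opens ∋ x are {q, r, s, t}; each meets A ∖ {r}, so x IS a limit point.
  x = s: open {q, r, s, t} ∋ x has {q, r, s, t} ∩ (A ∖ {s}) = ∅, so x is NOT a limit point.
  x = t: open {q, t} ∋ x has {q, t} ∩ (A ∖ {t}) = ∅, so x is NOT a limit point.
Collecting: A' = {r}.


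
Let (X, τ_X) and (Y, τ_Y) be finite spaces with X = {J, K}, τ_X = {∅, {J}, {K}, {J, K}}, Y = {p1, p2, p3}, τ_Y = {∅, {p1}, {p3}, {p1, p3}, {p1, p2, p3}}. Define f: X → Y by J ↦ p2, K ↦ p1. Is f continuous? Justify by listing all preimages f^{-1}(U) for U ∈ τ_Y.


f IS continuous.

Compute f^{-1}(U) for each U ∈ τ_Y:
  U = ∅: f^{-1}(U) = ∅ ∈ τ_X ✓.
  U = {p1}: f^{-1}(U) = {K} ∈ τ_X ✓.
  U = {p3}: f^{-1}(U) = ∅ ∈ τ_X ✓.
  U = {p1, p3}: f^{-1}(U) = {K} ∈ τ_X ✓.
  U = {p1, p2, p3}: f^{-1}(U) = {J, K} ∈ τ_X ✓.
Every preimage lies in τ_X, so f IS continuous.


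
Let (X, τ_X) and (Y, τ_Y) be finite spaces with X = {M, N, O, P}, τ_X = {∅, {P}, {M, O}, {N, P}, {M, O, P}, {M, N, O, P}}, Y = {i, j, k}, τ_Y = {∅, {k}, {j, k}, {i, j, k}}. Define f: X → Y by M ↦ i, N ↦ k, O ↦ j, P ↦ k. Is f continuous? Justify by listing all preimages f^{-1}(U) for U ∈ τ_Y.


f is NOT continuous.

Compute f^{-1}(U) for each U ∈ τ_Y:
  U = ∅: f^{-1}(U) = ∅ ∈ τ_X ✓.
  U = {k}: f^{-1}(U) = {N, P} ∈ τ_X ✓.
  U = {j, k}: f^{-1}(U) = {N, O, P} ∉ τ_X ✗.
  U = {i, j, k}: f^{-1}(U) = {M, N, O, P} ∈ τ_X ✓.
Found U = {j, k} with f^{-1}(U) = {N, O, P} not in τ_X. Therefore f is NOT continuous.


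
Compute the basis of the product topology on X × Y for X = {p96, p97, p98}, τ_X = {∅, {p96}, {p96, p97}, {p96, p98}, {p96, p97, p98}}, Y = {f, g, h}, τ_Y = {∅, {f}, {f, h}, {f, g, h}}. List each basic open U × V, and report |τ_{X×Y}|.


Basis B = {∅ × ∅, {p96} × {f}, {p96} × {f, h}, {p96, p97} × {f}, {p96, p98} × {f}, {p96} × {f, g, h}, {p96, p97, p98} × {f}, {p96, p97} × {f, h}, {p96, p98} × {f, h}, {p96, p97} × {f, g, h}, {p96, p98} × {f, g, h}, {p96, p97, p98} × {f, h}, {p96, p97, p98} × {f, g, h}}; |τ_{X×Y}| = 30.

Enumerate products U × V with U ∈ τ_X, V ∈ τ_Y (deduplicated):
  ∅ × ∅ = {} (∅)
  {p96} × {f} = {(p96,f)}
  {p96} × {f, h} = {(p96,f), (p96,h)}
  {p96, p97} × {f} = {(p96,f), (p97,f)}
  {p96, p98} × {f} = {(p96,f), (p98,f)}
  {p96} × {f, g, h} = {(p96,f), (p96,g), (p96,h)}
  {p96, p97, p98} × {f} = {(p96,f), (p97,f), (p98,f)}
  {p96, p97} × {f, h} = {(p96,f), (p96,h), (p97,f), (p97,h)}
  {p96, p98} × {f, h} = {(p96,f), (p96,h), (p98,f), (p98,h)}
  {p96, p97} × {f, g, h} = {(p96,f), (p96,g), (p96,h), (p97,f), (p97,g), (p97,h)}
  {p96, p98} × {f, g, h} = {(p96,f), (p96,g), (p96,h), (p98,f), (p98,g), (p98,h)}
  {p96, p97, p98} × {f, h} = {(p96,f), (p96,h), (p97,f), (p97,h), (p98,f), (p98,h)}
  {p96, p97, p98} × {f, g, h} = {(p96,f), (p96,g), (p96,h), (p97,f), (p97,g), (p97,h), (p98,f), (p98,g), (p98,h)}
These 13 distinct sets form the basis B.
Close under arbitrary unions to get τ_{X×Y}; counting gives |τ_{X×Y}| = 30.


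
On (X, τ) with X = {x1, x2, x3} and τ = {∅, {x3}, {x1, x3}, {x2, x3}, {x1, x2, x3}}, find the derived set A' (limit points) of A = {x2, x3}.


A' = {x1, x2}

For each x ∈ X, list the open sets U ∈ τ with x ∈ U, then check whether U ∩ (A ∖ {x}) ≠ ∅ for every such U.
  x = x1: opens ∋ x are {x1, x3}, {x1, x2, x3}; each meets A ∖ {x1}, so x IS a limit point.
  x = x2: opens ∋ x are {x2, x3}, {x1, x2, x3}; each meets A ∖ {x2}, so x IS a limit point.
  x = x3: open {x3} ∋ x has {x3} ∩ (A ∖ {x3}) = ∅, so x is NOT a limit point.
Collecting: A' = {x1, x2}.


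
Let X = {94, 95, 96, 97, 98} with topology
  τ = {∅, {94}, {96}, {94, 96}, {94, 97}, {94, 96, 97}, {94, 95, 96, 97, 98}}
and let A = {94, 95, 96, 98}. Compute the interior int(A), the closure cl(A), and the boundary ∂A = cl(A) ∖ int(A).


int(A) = {94, 96}, cl(A) = {94, 95, 96, 97, 98}, ∂A = {95, 97, 98}.

Closed sets in (X, τ) are complements of opens:
  closed(X, τ) = {∅, {95, 98}, {95, 96, 98}, {95, 97, 98}, {94, 95, 97, 98}, {95, 96, 97, 98}, {94, 95, 96, 97, 98}}.
int(A) = ⋃ {U ∈ τ : U ⊆ A}. Opens contained in A: ∅, {94}, {96}, {94, 96}.
Taking the union of these: int(A) = {94, 96}.
cl(A) = ⋂ {C closed : A ⊆ C}. Closed sets containing A: {94, 95, 96, 97, 98}.
Intersecting these: cl(A) = {94, 95, 96, 97, 98}.
∂A = cl(A) ∖ int(A) = {94, 95, 96, 97, 98} ∖ {94, 96} = {95, 97, 98}.


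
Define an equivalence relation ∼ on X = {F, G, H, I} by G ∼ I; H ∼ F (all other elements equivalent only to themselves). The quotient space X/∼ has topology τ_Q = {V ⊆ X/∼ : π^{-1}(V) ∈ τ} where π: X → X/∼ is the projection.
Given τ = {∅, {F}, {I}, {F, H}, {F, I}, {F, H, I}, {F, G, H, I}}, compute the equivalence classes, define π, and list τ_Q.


X/∼ = {[F=H], [G=I]}; |τ_Q| = 3.

Equivalence classes: [F=H], [G=I].
Quotient map π: X → X/∼ sends F ↦ [F=H], G ↦ [G=I], H ↦ [F=H], I ↦ [G=I].
For each subset V ⊆ X/∼, compute π^{-1}(V) ⊆ X and check whether π^{-1}(V) ∈ τ. V is open in τ_Q iff π^{-1}(V) ∈ τ.
  V = {}: π^{-1}(V) = ∅ ∈ τ ✓.
  V = {[F=H]}: π^{-1}(V) = {F, H} ∈ τ ✓.
  V = {[G=I]}: π^{-1}(V) = {G, I} ∉ τ ✗.
  V = {[F=H], [G=I]}: π^{-1}(V) = {F, G, H, I} ∈ τ ✓.
Open sets in the quotient: τ_Q = {{}, {[F=H]}, {[F=H], [G=I]}} (3 elements).


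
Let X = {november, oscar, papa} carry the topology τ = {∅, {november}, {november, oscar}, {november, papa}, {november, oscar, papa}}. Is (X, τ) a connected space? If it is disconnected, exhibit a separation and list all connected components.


(X, τ) is connected.

Find clopen sets (U ∈ τ with X ∖ U ∈ τ):
  U = ∅, X ∖ U = {november, oscar, papa} — both open, so U is clopen.
  U = {november, oscar, papa}, X ∖ U = ∅ — both open, so U is clopen.
Only trivial clopens (∅ and X) exist, so (X, τ) is connected.
Compute connected components by grouping points that agree on all clopens:
  component: {november, oscar, papa}


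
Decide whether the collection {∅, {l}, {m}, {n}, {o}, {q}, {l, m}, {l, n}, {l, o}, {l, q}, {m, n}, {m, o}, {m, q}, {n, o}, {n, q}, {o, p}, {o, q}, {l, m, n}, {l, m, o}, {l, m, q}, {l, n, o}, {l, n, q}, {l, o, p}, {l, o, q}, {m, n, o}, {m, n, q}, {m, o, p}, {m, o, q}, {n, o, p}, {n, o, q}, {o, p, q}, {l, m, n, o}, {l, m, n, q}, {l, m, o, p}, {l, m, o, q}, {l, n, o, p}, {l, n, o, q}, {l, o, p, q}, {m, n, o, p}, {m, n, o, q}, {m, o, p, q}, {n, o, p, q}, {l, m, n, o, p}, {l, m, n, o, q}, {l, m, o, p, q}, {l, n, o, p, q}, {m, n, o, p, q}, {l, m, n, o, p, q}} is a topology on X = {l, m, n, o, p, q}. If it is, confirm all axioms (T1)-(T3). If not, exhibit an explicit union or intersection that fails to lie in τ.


τ IS a topology on X.

Axiom (T1): ∅ ∈ τ? Yes; X ∈ τ? Yes.
Axiom (T2/T3): check pairwise unions and intersections of members of τ.
All pairwise intersections and unions checked — each lies in τ. Therefore τ satisfies (T1), (T2), (T3): it IS a topology on X.


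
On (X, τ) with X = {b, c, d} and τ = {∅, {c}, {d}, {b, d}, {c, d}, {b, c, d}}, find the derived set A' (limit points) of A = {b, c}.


A' = ∅

For each x ∈ X, list the open sets U ∈ τ with x ∈ U, then check whether U ∩ (A ∖ {x}) ≠ ∅ for every such U.
  x = b: open {b, d} ∋ x has {b, d} ∩ (A ∖ {b}) = ∅, so x is NOT a limit point.
  x = c: open {c} ∋ x has {c} ∩ (A ∖ {c}) = ∅, so x is NOT a limit point.
  x = d: open {d} ∋ x has {d} ∩ (A ∖ {d}) = ∅, so x is NOT a limit point.
Collecting: A' = ∅.


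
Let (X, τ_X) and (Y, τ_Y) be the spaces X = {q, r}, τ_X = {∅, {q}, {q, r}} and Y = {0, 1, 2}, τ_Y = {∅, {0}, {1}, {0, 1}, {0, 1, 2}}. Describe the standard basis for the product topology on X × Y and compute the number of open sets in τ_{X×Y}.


Basis B = {∅ × ∅, {q} × {0}, {q} × {1}, {q} × {0, 1}, {q, r} × {0}, {q, r} × {1}, {q} × {0, 1, 2}, {q, r} × {0, 1}, {q, r} × {0, 1, 2}}; |τ_{X×Y}| = 14.

Enumerate products U × V with U ∈ τ_X, V ∈ τ_Y (deduplicated):
  ∅ × ∅ = {} (∅)
  {q} × {0} = {(q,0)}
  {q} × {1} = {(q,1)}
  {q} × {0, 1} = {(q,0), (q,1)}
  {q, r} × {0} = {(q,0), (r,0)}
  {q, r} × {1} = {(q,1), (r,1)}
  {q} × {0, 1, 2} = {(q,0), (q,1), (q,2)}
  {q, r} × {0, 1} = {(q,0), (q,1), (r,0), (r,1)}
  {q, r} × {0, 1, 2} = {(q,0), (q,1), (q,2), (r,0), (r,1), (r,2)}
These 9 distinct sets form the basis B.
Close under arbitrary unions to get τ_{X×Y}; counting gives |τ_{X×Y}| = 14.


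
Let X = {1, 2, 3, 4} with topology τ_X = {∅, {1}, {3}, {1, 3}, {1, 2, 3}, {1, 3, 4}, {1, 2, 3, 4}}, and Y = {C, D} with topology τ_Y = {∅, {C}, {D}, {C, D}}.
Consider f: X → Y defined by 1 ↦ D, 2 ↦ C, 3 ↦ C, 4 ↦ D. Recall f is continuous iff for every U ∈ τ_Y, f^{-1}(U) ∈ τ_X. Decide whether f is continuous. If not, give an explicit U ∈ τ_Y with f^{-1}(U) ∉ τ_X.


f is NOT continuous.

Compute f^{-1}(U) for each U ∈ τ_Y:
  U = ∅: f^{-1}(U) = ∅ ∈ τ_X ✓.
  U = {C}: f^{-1}(U) = {2, 3} ∉ τ_X ✗.
  U = {D}: f^{-1}(U) = {1, 4} ∉ τ_X ✗.
  U = {C, D}: f^{-1}(U) = {1, 2, 3, 4} ∈ τ_X ✓.
Found U = {C} with f^{-1}(U) = {2, 3} not in τ_X. Therefore f is NOT continuous.


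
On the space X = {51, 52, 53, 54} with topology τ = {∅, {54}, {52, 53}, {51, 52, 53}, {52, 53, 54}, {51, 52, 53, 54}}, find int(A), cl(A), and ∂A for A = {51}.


int(A) = ∅, cl(A) = {51}, ∂A = {51}.

Closed sets in (X, τ) are complements of opens:
  closed(X, τ) = {∅, {51}, {54}, {51, 54}, {51, 52, 53}, {51, 52, 53, 54}}.
int(A) = ⋃ {U ∈ τ : U ⊆ A}. Opens contained in A: ∅.
Taking the union of these: int(A) = ∅.
cl(A) = ⋂ {C closed : A ⊆ C}. Closed sets containing A: {51}, {51, 54}, {51, 52, 53}, {51, 52, 53, 54}.
Intersecting these: cl(A) = {51}.
∂A = cl(A) ∖ int(A) = {51} ∖ ∅ = {51}.


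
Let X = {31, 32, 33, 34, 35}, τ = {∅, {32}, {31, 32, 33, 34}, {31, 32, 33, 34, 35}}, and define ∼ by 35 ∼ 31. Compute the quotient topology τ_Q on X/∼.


X/∼ = {[31=35], [32], [33], [34]}; |τ_Q| = 3.

Equivalence classes: [31=35], [32], [33], [34].
Quotient map π: X → X/∼ sends 31 ↦ [31=35], 32 ↦ [32], 33 ↦ [33], 34 ↦ [34], 35 ↦ [31=35].
For each subset V ⊆ X/∼, compute π^{-1}(V) ⊆ X and check whether π^{-1}(V) ∈ τ. V is open in τ_Q iff π^{-1}(V) ∈ τ.
  V = {}: π^{-1}(V) = ∅ ∈ τ ✓.
  V = {[31=35]}: π^{-1}(V) = {31, 35} ∉ τ ✗.
  V = {[32]}: π^{-1}(V) = {32} ∈ τ ✓.
  V = {[31=35], [32]}: π^{-1}(V) = {31, 32, 35} ∉ τ ✗.
  V = {[33]}: π^{-1}(V) = {33} ∉ τ ✗.
  V = {[31=35], [33]}: π^{-1}(V) = {31, 33, 35} ∉ τ ✗.
  V = {[32], [33]}: π^{-1}(V) = {32, 33} ∉ τ ✗.
  V = {[31=35], [32], [33]}: π^{-1}(V) = {31, 32, 33, 35} ∉ τ ✗.
  V = {[34]}: π^{-1}(V) = {34} ∉ τ ✗.
  V = {[31=35], [34]}: π^{-1}(V) = {31, 34, 35} ∉ τ ✗.
  V = {[32], [34]}: π^{-1}(V) = {32, 34} ∉ τ ✗.
  V = {[31=35], [32], [34]}: π^{-1}(V) = {31, 32, 34, 35} ∉ τ ✗.
  V = {[33], [34]}: π^{-1}(V) = {33, 34} ∉ τ ✗.
  V = {[31=35], [33], [34]}: π^{-1}(V) = {31, 33, 34, 35} ∉ τ ✗.
  V = {[32], [33], [34]}: π^{-1}(V) = {32, 33, 34} ∉ τ ✗.
  V = {[31=35], [32], [33], [34]}: π^{-1}(V) = {31, 32, 33, 34, 35} ∈ τ ✓.
Open sets in the quotient: τ_Q = {{}, {[32]}, {[31=35], [32], [33], [34]}} (3 elements).


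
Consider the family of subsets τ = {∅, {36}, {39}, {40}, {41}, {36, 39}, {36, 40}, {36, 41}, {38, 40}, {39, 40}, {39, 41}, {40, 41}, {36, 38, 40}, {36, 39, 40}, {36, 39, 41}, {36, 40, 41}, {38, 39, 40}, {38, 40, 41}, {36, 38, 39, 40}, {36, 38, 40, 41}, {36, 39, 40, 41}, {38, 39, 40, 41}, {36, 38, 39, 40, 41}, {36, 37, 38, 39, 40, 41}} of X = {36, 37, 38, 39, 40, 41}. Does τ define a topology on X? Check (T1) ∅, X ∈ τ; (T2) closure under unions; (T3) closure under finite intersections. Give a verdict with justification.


τ is NOT a topology on X.

Axiom (T1): ∅ ∈ τ? Yes; X ∈ τ? Yes.
Axiom (T2/T3): check pairwise unions and intersections of members of τ.
Counterexample for (T2): {39} ∪ {40, 41} = {39, 40, 41} ∉ τ. Therefore τ is NOT a topology.


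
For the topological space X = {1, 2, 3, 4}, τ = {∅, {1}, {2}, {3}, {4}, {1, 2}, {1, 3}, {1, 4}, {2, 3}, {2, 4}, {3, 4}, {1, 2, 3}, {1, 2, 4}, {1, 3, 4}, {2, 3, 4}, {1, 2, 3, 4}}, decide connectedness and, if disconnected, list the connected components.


(X, τ) is disconnected; components = [{1}, {2}, {3}, {4}].

Find clopen sets (U ∈ τ with X ∖ U ∈ τ):
  U = ∅, X ∖ U = {1, 2, 3, 4} — both open, so U is clopen.
  U = {1}, X ∖ U = {2, 3, 4} — both open, so U is clopen.
  U = {2}, X ∖ U = {1, 3, 4} — both open, so U is clopen.
  U = {3}, X ∖ U = {1, 2, 4} — both open, so U is clopen.
  U = {4}, X ∖ U = {1, 2, 3} — both open, so U is clopen.
  U = {1, 2}, X ∖ U = {3, 4} — both open, so U is clopen.
  U = {1, 3}, X ∖ U = {2, 4} — both open, so U is clopen.
  U = {1, 4}, X ∖ U = {2, 3} — both open, so U is clopen.
  U = {2, 3}, X ∖ U = {1, 4} — both open, so U is clopen.
  U = {2, 4}, X ∖ U = {1, 3} — both open, so U is clopen.
  U = {3, 4}, X ∖ U = {1, 2} — both open, so U is clopen.
  U = {1, 2, 3}, X ∖ U = {4} — both open, so U is clopen.
  U = {1, 2, 4}, X ∖ U = {3} — both open, so U is clopen.
  U = {1, 3, 4}, X ∖ U = {2} — both open, so U is clopen.
  U = {2, 3, 4}, X ∖ U = {1} — both open, so U is clopen.
  U = {1, 2, 3, 4}, X ∖ U = ∅ — both open, so U is clopen.
Nontrivial clopen(s) exist: e.g. {3, 4}. So (X, τ) is disconnected.
Compute connected components by grouping points that agree on all clopens:
  component: {1}
  component: {2}
  component: {3}
  component: {4}


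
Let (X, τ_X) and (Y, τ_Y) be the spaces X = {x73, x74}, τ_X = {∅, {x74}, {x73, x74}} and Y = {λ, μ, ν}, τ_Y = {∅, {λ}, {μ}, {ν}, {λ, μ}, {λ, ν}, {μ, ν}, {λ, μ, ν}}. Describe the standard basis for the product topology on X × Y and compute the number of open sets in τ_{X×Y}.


Basis B = {∅ × ∅, {x74} × {λ}, {x74} × {μ}, {x74} × {ν}, {x73, x74} × {λ}, {x73, x74} × {μ}, {x73, x74} × {ν}, {x74} × {λ, μ}, {x74} × {λ, ν}, {x74} × {μ, ν}, {x74} × {λ, μ, ν}, {x73, x74} × {λ, μ}, {x73, x74} × {λ, ν}, {x73, x74} × {μ, ν}, {x73, x74} × {λ, μ, ν}}; |τ_{X×Y}| = 27.

Enumerate products U × V with U ∈ τ_X, V ∈ τ_Y (deduplicated):
  ∅ × ∅ = {} (∅)
  {x74} × {λ} = {(x74,λ)}
  {x74} × {μ} = {(x74,μ)}
  {x74} × {ν} = {(x74,ν)}
  {x73, x74} × {λ} = {(x73,λ), (x74,λ)}
  {x73, x74} × {μ} = {(x73,μ), (x74,μ)}
  {x73, x74} × {ν} = {(x73,ν), (x74,ν)}
  {x74} × {λ, μ} = {(x74,λ), (x74,μ)}
  {x74} × {λ, ν} = {(x74,λ), (x74,ν)}
  {x74} × {μ, ν} = {(x74,μ), (x74,ν)}
  {x74} × {λ, μ, ν} = {(x74,λ), (x74,μ), (x74,ν)}
  {x73, x74} × {λ, μ} = {(x73,λ), (x73,μ), (x74,λ), (x74,μ)}
  {x73, x74} × {λ, ν} = {(x73,λ), (x73,ν), (x74,λ), (x74,ν)}
  {x73, x74} × {μ, ν} = {(x73,μ), (x73,ν), (x74,μ), (x74,ν)}
  {x73, x74} × {λ, μ, ν} = {(x73,λ), (x73,μ), (x73,ν), (x74,λ), (x74,μ), (x74,ν)}
These 15 distinct sets form the basis B.
Close under arbitrary unions to get τ_{X×Y}; counting gives |τ_{X×Y}| = 27.


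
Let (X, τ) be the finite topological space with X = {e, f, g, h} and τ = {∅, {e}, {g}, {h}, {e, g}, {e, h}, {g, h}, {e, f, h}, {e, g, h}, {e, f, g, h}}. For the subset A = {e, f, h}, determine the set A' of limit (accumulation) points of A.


A' = {f}

For each x ∈ X, list the open sets U ∈ τ with x ∈ U, then check whether U ∩ (A ∖ {x}) ≠ ∅ for every such U.
  x = e: open {e} ∋ x has {e} ∩ (A ∖ {e}) = ∅, so x is NOT a limit point.
  x = f: opens ∋ x are {e, f, h}, {e, f, g, h}; each meets A ∖ {f}, so x IS a limit point.
  x = g: open {g} ∋ x has {g} ∩ (A ∖ {g}) = ∅, so x is NOT a limit point.
  x = h: open {h} ∋ x has {h} ∩ (A ∖ {h}) = ∅, so x is NOT a limit point.
Collecting: A' = {f}.


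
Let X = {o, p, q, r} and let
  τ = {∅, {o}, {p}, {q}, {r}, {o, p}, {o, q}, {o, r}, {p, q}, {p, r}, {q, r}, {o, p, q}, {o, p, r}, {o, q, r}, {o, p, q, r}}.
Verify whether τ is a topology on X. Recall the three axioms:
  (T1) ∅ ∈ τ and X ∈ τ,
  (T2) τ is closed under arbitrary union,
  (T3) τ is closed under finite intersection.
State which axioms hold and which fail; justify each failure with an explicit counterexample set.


τ is NOT a topology on X.

Axiom (T1): ∅ ∈ τ? Yes; X ∈ τ? Yes.
Axiom (T2/T3): check pairwise unions and intersections of members of τ.
Counterexample for (T2): {p} ∪ {q, r} = {p, q, r} ∉ τ. Therefore τ is NOT a topology.


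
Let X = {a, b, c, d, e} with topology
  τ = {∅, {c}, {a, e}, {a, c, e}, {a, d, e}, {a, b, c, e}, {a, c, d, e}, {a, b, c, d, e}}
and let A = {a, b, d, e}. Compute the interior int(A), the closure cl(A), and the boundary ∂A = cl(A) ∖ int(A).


int(A) = {a, d, e}, cl(A) = {a, b, d, e}, ∂A = {b}.

Closed sets in (X, τ) are complements of opens:
  closed(X, τ) = {∅, {b}, {d}, {b, c}, {b, d}, {b, c, d}, {a, b, d, e}, {a, b, c, d, e}}.
int(A) = ⋃ {U ∈ τ : U ⊆ A}. Opens contained in A: ∅, {a, e}, {a, d, e}.
Taking the union of these: int(A) = {a, d, e}.
cl(A) = ⋂ {C closed : A ⊆ C}. Closed sets containing A: {a, b, d, e}, {a, b, c, d, e}.
Intersecting these: cl(A) = {a, b, d, e}.
∂A = cl(A) ∖ int(A) = {a, b, d, e} ∖ {a, d, e} = {b}.


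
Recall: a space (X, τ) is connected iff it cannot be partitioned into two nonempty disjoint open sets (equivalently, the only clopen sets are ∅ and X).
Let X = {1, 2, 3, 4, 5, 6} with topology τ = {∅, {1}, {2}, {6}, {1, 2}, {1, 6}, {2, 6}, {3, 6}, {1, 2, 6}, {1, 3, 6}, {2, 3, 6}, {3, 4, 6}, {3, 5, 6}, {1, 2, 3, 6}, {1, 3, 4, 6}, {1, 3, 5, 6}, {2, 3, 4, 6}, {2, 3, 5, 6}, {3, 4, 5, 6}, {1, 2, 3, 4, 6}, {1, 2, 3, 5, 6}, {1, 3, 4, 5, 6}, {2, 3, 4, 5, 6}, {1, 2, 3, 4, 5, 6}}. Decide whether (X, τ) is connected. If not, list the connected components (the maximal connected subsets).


(X, τ) is disconnected; components = [{1}, {2}, {3, 4, 5, 6}].

Find clopen sets (U ∈ τ with X ∖ U ∈ τ):
  U = ∅, X ∖ U = {1, 2, 3, 4, 5, 6} — both open, so U is clopen.
  U = {1}, X ∖ U = {2, 3, 4, 5, 6} — both open, so U is clopen.
  U = {2}, X ∖ U = {1, 3, 4, 5, 6} — both open, so U is clopen.
  U = {1, 2}, X ∖ U = {3, 4, 5, 6} — both open, so U is clopen.
  U = {3, 4, 5, 6}, X ∖ U = {1, 2} — both open, so U is clopen.
  U = {1, 3, 4, 5, 6}, X ∖ U = {2} — both open, so U is clopen.
  U = {2, 3, 4, 5, 6}, X ∖ U = {1} — both open, so U is clopen.
  U = {1, 2, 3, 4, 5, 6}, X ∖ U = ∅ — both open, so U is clopen.
Nontrivial clopen(s) exist: e.g. {1}. So (X, τ) is disconnected.
Compute connected components by grouping points that agree on all clopens:
  component: {1}
  component: {2}
  component: {3, 4, 5, 6}
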